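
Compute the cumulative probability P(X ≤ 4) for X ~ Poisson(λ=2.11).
0.936877

We have X ~ Poisson(λ=2.11).

The CDF gives us P(X ≤ k).

Using the CDF:
P(X ≤ 4) = 0.936877

This means there's approximately a 93.7% chance that X is at most 4.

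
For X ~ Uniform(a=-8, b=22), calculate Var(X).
75.0000

We have X ~ Uniform(a=-8, b=22).

For a Uniform distribution with a=-8, b=22:
Var(X) = 75.0000

The variance measures the spread of the distribution around the mean.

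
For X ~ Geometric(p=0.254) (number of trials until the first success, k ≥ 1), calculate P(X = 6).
0.058685

We have X ~ Geometric(p=0.254) (number of trials until the first success, k ≥ 1).

For a Geometric distribution, the PMF gives us the probability of each outcome.

Using the PMF formula:
P(X = 6) = 0.058685

Rounded to 4 decimal places: 0.0587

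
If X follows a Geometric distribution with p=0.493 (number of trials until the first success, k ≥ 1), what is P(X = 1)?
0.493000

We have X ~ Geometric(p=0.493) (number of trials until the first success, k ≥ 1).

For a Geometric distribution, the PMF gives us the probability of each outcome.

Using the PMF formula:
P(X = 1) = 0.493000

Rounded to 4 decimal places: 0.4930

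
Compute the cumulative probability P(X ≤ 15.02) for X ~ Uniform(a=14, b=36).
0.046364

We have X ~ Uniform(a=14, b=36).

The CDF gives us P(X ≤ k).

Using the CDF:
P(X ≤ 15.02) = 0.046364

This means there's approximately a 4.6% chance that X is at most 15.02.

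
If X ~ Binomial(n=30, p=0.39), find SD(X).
2.6715

We have X ~ Binomial(n=30, p=0.39).

For a Binomial distribution with n=30, p=0.39:
σ = √Var(X) = 2.6715

The standard deviation is the square root of the variance.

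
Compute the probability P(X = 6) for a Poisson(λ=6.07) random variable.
0.160558

We have X ~ Poisson(λ=6.07).

For a Poisson distribution, the PMF gives us the probability of each outcome.

Using the PMF formula:
P(X = 6) = 0.160558

Rounded to 4 decimal places: 0.1606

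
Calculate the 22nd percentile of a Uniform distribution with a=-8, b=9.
-4.2600

We have X ~ Uniform(a=-8, b=9).

We want to find x such that P(X ≤ x) = 0.22.

This is the 22nd percentile, which means 22% of values fall below this point.

Using the inverse CDF (quantile function):
x = F⁻¹(0.22) = -4.2600

Verification: P(X ≤ -4.2600) = 0.22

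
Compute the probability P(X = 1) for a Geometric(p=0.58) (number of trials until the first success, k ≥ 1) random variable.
0.580000

We have X ~ Geometric(p=0.58) (number of trials until the first success, k ≥ 1).

For a Geometric distribution, the PMF gives us the probability of each outcome.

Using the PMF formula:
P(X = 1) = 0.580000

Rounded to 4 decimal places: 0.5800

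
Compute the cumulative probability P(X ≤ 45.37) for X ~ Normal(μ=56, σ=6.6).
0.053633

We have X ~ Normal(μ=56, σ=6.6).

The CDF gives us P(X ≤ k).

Using the CDF:
P(X ≤ 45.37) = 0.053633

This means there's approximately a 5.4% chance that X is at most 45.37.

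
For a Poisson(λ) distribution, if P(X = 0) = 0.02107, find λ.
λ = 3.8599

For a Poisson(λ) distribution, the PMF at 0 is:
P(X = 0) = λ^0 e^(-λ) / 0! = e^(-λ)

Given P(X = 0) = 0.02107:
e^(-λ) = 0.02107
-λ = ln(0.02107)
λ = -ln(0.02107) = 3.8599

Verification: e^(-3.8599) = 0.02107 ✓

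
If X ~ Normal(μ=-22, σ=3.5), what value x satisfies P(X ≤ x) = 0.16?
-25.4806

We have X ~ Normal(μ=-22, σ=3.5).

We want to find x such that P(X ≤ x) = 0.16.

This is the 16th percentile, which means 16% of values fall below this point.

Using the inverse CDF (quantile function):
x = F⁻¹(0.16) = -25.4806

Verification: P(X ≤ -25.4806) = 0.16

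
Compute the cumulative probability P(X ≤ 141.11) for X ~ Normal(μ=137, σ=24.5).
0.566612

We have X ~ Normal(μ=137, σ=24.5).

The CDF gives us P(X ≤ k).

Using the CDF:
P(X ≤ 141.11) = 0.566612

This means there's approximately a 56.7% chance that X is at most 141.11.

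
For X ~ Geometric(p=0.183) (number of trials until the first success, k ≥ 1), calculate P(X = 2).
0.149511

We have X ~ Geometric(p=0.183) (number of trials until the first success, k ≥ 1).

For a Geometric distribution, the PMF gives us the probability of each outcome.

Using the PMF formula:
P(X = 2) = 0.149511

Rounded to 4 decimal places: 0.1495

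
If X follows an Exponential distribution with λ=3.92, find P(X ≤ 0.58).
0.897059

We have X ~ Exponential(λ=3.92).

The CDF gives us P(X ≤ k).

Using the CDF:
P(X ≤ 0.58) = 0.897059

This means there's approximately a 89.7% chance that X is at most 0.58.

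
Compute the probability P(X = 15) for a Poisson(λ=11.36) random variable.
0.060338

We have X ~ Poisson(λ=11.36).

For a Poisson distribution, the PMF gives us the probability of each outcome.

Using the PMF formula:
P(X = 15) = 0.060338

Rounded to 4 decimal places: 0.0603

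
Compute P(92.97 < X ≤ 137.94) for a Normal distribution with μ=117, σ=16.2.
0.832931

We have X ~ Normal(μ=117, σ=16.2).

To find P(92.97 < X ≤ 137.94), we use:
P(92.97 < X ≤ 137.94) = P(X ≤ 137.94) - P(X ≤ 92.97)
                 = F(137.94) - F(92.97)
                 = 0.901924 - 0.068993
                 = 0.832931

So there's approximately a 83.3% chance that X falls in this range.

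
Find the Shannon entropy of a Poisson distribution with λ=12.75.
2.6849 nats

We have X ~ Poisson(λ=12.75).

The Shannon entropy measures the uncertainty or information content of the distribution.

For a Poisson distribution with λ=12.75:
H(X) = 2.6849 nats

(In bits, this would be 3.8735 bits.)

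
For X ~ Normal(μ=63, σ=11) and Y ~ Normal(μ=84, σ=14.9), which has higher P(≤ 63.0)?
X has higher probability (P(X ≤ 63.0) = 0.5000 > P(Y ≤ 63.0) = 0.0794)

Compute P(≤ 63.0) for each distribution:

X ~ Normal(μ=63, σ=11):
P(X ≤ 63.0) = 0.5000

Y ~ Normal(μ=84, σ=14.9):
P(Y ≤ 63.0) = 0.0794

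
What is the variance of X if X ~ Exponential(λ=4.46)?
0.0503

We have X ~ Exponential(λ=4.46).

For an Exponential distribution with λ=4.46:
Var(X) = 0.0503

The variance measures the spread of the distribution around the mean.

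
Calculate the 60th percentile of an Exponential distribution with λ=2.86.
0.3204

We have X ~ Exponential(λ=2.86).

We want to find x such that P(X ≤ x) = 0.6.

This is the 60th percentile, which means 60% of values fall below this point.

Using the inverse CDF (quantile function):
x = F⁻¹(0.6) = 0.3204

Verification: P(X ≤ 0.3204) = 0.6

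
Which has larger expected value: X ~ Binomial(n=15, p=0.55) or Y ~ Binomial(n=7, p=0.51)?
X has larger mean (8.2500 > 3.5700)

Compute the expected value for each distribution:

X ~ Binomial(n=15, p=0.55):
E[X] = 8.2500

Y ~ Binomial(n=7, p=0.51):
E[Y] = 3.5700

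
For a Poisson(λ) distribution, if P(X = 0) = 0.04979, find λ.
λ = 2.9999

For a Poisson(λ) distribution, the PMF at 0 is:
P(X = 0) = λ^0 e^(-λ) / 0! = e^(-λ)

Given P(X = 0) = 0.04979:
e^(-λ) = 0.04979
-λ = ln(0.04979)
λ = -ln(0.04979) = 2.9999

Verification: e^(-2.9999) = 0.04979 ✓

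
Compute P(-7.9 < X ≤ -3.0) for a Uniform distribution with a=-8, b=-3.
0.980000

We have X ~ Uniform(a=-8, b=-3).

To find P(-7.9 < X ≤ -3.0), we use:
P(-7.9 < X ≤ -3.0) = P(X ≤ -3.0) - P(X ≤ -7.9)
                 = F(-3.0) - F(-7.9)
                 = 1.000000 - 0.020000
                 = 0.980000

So there's approximately a 98.0% chance that X falls in this range.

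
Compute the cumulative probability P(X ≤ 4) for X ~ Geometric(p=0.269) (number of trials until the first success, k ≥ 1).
0.714458

We have X ~ Geometric(p=0.269) (number of trials until the first success, k ≥ 1).

The CDF gives us P(X ≤ k).

Using the CDF:
P(X ≤ 4) = 0.714458

This means there's approximately a 71.4% chance that X is at most 4.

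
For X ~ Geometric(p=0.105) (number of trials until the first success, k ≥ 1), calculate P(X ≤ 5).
0.425731

We have X ~ Geometric(p=0.105) (number of trials until the first success, k ≥ 1).

The CDF gives us P(X ≤ k).

Using the CDF:
P(X ≤ 5) = 0.425731

This means there's approximately a 42.6% chance that X is at most 5.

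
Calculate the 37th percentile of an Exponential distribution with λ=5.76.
0.0802

We have X ~ Exponential(λ=5.76).

We want to find x such that P(X ≤ x) = 0.37.

This is the 37th percentile, which means 37% of values fall below this point.

Using the inverse CDF (quantile function):
x = F⁻¹(0.37) = 0.0802

Verification: P(X ≤ 0.0802) = 0.37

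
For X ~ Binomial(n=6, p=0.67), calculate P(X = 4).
0.329169

We have X ~ Binomial(n=6, p=0.67).

For a Binomial distribution, the PMF gives us the probability of each outcome.

Using the PMF formula:
P(X = 4) = 0.329169

Rounded to 4 decimal places: 0.3292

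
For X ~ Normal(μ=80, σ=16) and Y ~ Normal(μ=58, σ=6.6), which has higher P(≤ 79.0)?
Y has higher probability (P(Y ≤ 79.0) = 0.9993 > P(X ≤ 79.0) = 0.4751)

Compute P(≤ 79.0) for each distribution:

X ~ Normal(μ=80, σ=16):
P(X ≤ 79.0) = 0.4751

Y ~ Normal(μ=58, σ=6.6):
P(Y ≤ 79.0) = 0.9993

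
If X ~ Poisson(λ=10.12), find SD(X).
3.1812

We have X ~ Poisson(λ=10.12).

For a Poisson distribution with λ=10.12:
σ = √Var(X) = 3.1812

The standard deviation is the square root of the variance.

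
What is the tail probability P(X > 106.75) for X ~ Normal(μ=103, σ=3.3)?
0.127902

We have X ~ Normal(μ=103, σ=3.3).

P(X > 106.75) = 1 - P(X ≤ 106.75)
                = 1 - F(106.75)
                = 1 - 0.872098
                = 0.127902

So there's approximately a 12.8% chance that X exceeds 106.75.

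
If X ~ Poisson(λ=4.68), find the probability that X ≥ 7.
0.192679

We have X ~ Poisson(λ=4.68).

For discrete distributions, P(X ≥ 7) = 1 - P(X ≤ 6).

P(X ≤ 6) = 0.807321
P(X ≥ 7) = 1 - 0.807321 = 0.192679

So there's approximately a 19.3% chance that X is at least 7.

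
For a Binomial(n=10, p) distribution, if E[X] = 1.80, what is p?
p = 0.18

For a Binomial(n, p) distribution:
E[X] = n × p

Given n = 10 and E[X] = 1.80:
1.80 = 10 × p
p = 1.80 / 10 = 0.18

Verification: Binomial(10, 0.18) has E[X] = 1.80 ✓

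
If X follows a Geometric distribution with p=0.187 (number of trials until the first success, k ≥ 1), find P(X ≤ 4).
0.563120

We have X ~ Geometric(p=0.187) (number of trials until the first success, k ≥ 1).

The CDF gives us P(X ≤ k).

Using the CDF:
P(X ≤ 4) = 0.563120

This means there's approximately a 56.3% chance that X is at most 4.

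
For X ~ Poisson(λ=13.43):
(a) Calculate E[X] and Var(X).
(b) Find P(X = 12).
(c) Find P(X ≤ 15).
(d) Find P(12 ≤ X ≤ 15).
(a) E[X] = 13.4300, Var(X) = 13.4300
(b) P(X = 12) = 0.105682
(c) P(X ≤ 15) = 0.724383
(d) P(12 ≤ X ≤ 15) = 0.413362

We have X ~ Poisson(λ=13.43).

(a) Moments:
E[X] = 13.4300
Var(X) = 13.4300
σ = √Var(X) = 3.6647

(b) Point probability using PMF:
P(X = 12) = 0.105682

(c) Cumulative probability using CDF:
P(X ≤ 15) = F(15) = 0.724383

(d) Range probability:
P(12 ≤ X ≤ 15) = P(X ≤ 15) - P(X ≤ 11)
                   = F(15) - F(11)
                   = 0.724383 - 0.311021
                   = 0.413362

This means approximately 41.3% of outcomes fall in the interval [12, 15].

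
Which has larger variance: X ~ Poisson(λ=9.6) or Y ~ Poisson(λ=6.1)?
X has larger variance (9.6000 > 6.1000)

Compute the variance for each distribution:

X ~ Poisson(λ=9.6):
Var(X) = 9.6000

Y ~ Poisson(λ=6.1):
Var(Y) = 6.1000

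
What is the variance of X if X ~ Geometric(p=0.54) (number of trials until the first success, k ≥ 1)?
1.5775

We have X ~ Geometric(p=0.54) (number of trials until the first success, k ≥ 1).

For a Geometric distribution with p=0.54 (number of trials until the first success, k ≥ 1):
Var(X) = 1.5775

The variance measures the spread of the distribution around the mean.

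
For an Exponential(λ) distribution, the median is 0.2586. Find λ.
λ = 2.6804

For X ~ Exponential(λ), the CDF is F(x) = 1 - e^(-λx).
The median m satisfies F(m) = 0.5:
1 - e^(-λm) = 0.5
e^(-λm) = 0.5
λm = ln(2)
m = ln(2) / λ

Given m = 0.2586:
λ = ln(2) / 0.2586 = 0.693147 / 0.2586 = 2.6804

Verification: ln(2) / 2.6804 = 0.2586 ✓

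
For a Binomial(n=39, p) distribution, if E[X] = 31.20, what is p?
p = 0.8

For a Binomial(n, p) distribution:
E[X] = n × p

Given n = 39 and E[X] = 31.20:
31.20 = 39 × p
p = 31.20 / 39 = 0.8

Verification: Binomial(39, 0.8) has E[X] = 31.20 ✓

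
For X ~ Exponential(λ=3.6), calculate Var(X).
0.0772

We have X ~ Exponential(λ=3.6).

For an Exponential distribution with λ=3.6:
Var(X) = 0.0772

The variance measures the spread of the distribution around the mean.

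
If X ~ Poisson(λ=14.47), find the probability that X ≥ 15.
0.479250

We have X ~ Poisson(λ=14.47).

For discrete distributions, P(X ≥ 15) = 1 - P(X ≤ 14).

P(X ≤ 14) = 0.520750
P(X ≥ 15) = 1 - 0.520750 = 0.479250

So there's approximately a 47.9% chance that X is at least 15.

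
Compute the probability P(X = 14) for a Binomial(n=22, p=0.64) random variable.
0.174493

We have X ~ Binomial(n=22, p=0.64).

For a Binomial distribution, the PMF gives us the probability of each outcome.

Using the PMF formula:
P(X = 14) = 0.174493

Rounded to 4 decimal places: 0.1745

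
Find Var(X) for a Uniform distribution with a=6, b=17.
10.0833

We have X ~ Uniform(a=6, b=17).

For a Uniform distribution with a=6, b=17:
Var(X) = 10.0833

The variance measures the spread of the distribution around the mean.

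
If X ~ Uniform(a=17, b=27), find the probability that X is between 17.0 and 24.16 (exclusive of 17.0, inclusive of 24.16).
0.716000

We have X ~ Uniform(a=17, b=27).

To find P(17.0 < X ≤ 24.16), we use:
P(17.0 < X ≤ 24.16) = P(X ≤ 24.16) - P(X ≤ 17.0)
                 = F(24.16) - F(17.0)
                 = 0.716000 - 0.000000
                 = 0.716000

So there's approximately a 71.6% chance that X falls in this range.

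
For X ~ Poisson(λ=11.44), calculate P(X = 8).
0.078263

We have X ~ Poisson(λ=11.44).

For a Poisson distribution, the PMF gives us the probability of each outcome.

Using the PMF formula:
P(X = 8) = 0.078263

Rounded to 4 decimal places: 0.0783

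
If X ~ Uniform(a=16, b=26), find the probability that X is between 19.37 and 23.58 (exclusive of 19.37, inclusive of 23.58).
0.421000

We have X ~ Uniform(a=16, b=26).

To find P(19.37 < X ≤ 23.58), we use:
P(19.37 < X ≤ 23.58) = P(X ≤ 23.58) - P(X ≤ 19.37)
                 = F(23.58) - F(19.37)
                 = 0.758000 - 0.337000
                 = 0.421000

So there's approximately a 42.1% chance that X falls in this range.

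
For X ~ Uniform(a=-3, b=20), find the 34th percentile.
4.8200

We have X ~ Uniform(a=-3, b=20).

We want to find x such that P(X ≤ x) = 0.34.

This is the 34th percentile, which means 34% of values fall below this point.

Using the inverse CDF (quantile function):
x = F⁻¹(0.34) = 4.8200

Verification: P(X ≤ 4.8200) = 0.34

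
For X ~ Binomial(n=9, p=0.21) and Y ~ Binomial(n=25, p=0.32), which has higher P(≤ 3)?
X has higher probability (P(X ≤ 3) = 0.9006 > P(Y ≤ 3) = 0.0207)

Compute P(≤ 3) for each distribution:

X ~ Binomial(n=9, p=0.21):
P(X ≤ 3) = 0.9006

Y ~ Binomial(n=25, p=0.32):
P(Y ≤ 3) = 0.0207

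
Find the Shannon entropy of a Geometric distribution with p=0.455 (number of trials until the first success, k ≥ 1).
1.5145 nats

We have X ~ Geometric(p=0.455) (number of trials until the first success, k ≥ 1).

The Shannon entropy measures the uncertainty or information content of the distribution.

For a Geometric distribution with p=0.455 (number of trials until the first success, k ≥ 1):
H(X) = 1.5145 nats

(In bits, this would be 2.1849 bits.)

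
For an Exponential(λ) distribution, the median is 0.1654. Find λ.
λ = 4.1907

For X ~ Exponential(λ), the CDF is F(x) = 1 - e^(-λx).
The median m satisfies F(m) = 0.5:
1 - e^(-λm) = 0.5
e^(-λm) = 0.5
λm = ln(2)
m = ln(2) / λ

Given m = 0.1654:
λ = ln(2) / 0.1654 = 0.693147 / 0.1654 = 4.1907

Verification: ln(2) / 4.1907 = 0.1654 ✓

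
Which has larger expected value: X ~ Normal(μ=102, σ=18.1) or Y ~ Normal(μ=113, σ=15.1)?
Y has larger mean (113.0000 > 102.0000)

Compute the expected value for each distribution:

X ~ Normal(μ=102, σ=18.1):
E[X] = 102.0000

Y ~ Normal(μ=113, σ=15.1):
E[Y] = 113.0000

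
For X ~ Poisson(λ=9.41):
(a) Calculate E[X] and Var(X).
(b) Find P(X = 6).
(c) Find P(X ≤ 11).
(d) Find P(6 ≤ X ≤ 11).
(a) E[X] = 9.4100, Var(X) = 9.4100
(b) P(X = 6) = 0.078976
(c) P(X ≤ 11) = 0.761520
(d) P(6 ≤ X ≤ 11) = 0.668554

We have X ~ Poisson(λ=9.41).

(a) Moments:
E[X] = 9.4100
Var(X) = 9.4100
σ = √Var(X) = 3.0676

(b) Point probability using PMF:
P(X = 6) = 0.078976

(c) Cumulative probability using CDF:
P(X ≤ 11) = F(11) = 0.761520

(d) Range probability:
P(6 ≤ X ≤ 11) = P(X ≤ 11) - P(X ≤ 5)
                   = F(11) - F(5)
                   = 0.761520 - 0.092966
                   = 0.668554

This means approximately 66.9% of outcomes fall in the interval [6, 11].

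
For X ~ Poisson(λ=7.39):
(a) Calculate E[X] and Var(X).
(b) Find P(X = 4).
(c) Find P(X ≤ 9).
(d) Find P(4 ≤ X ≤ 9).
(a) E[X] = 7.3900, Var(X) = 7.3900
(b) P(X = 4) = 0.076724
(c) P(X ≤ 9) = 0.788855
(d) P(4 ≤ X ≤ 9) = 0.725288

We have X ~ Poisson(λ=7.39).

(a) Moments:
E[X] = 7.3900
Var(X) = 7.3900
σ = √Var(X) = 2.7185

(b) Point probability using PMF:
P(X = 4) = 0.076724

(c) Cumulative probability using CDF:
P(X ≤ 9) = F(9) = 0.788855

(d) Range probability:
P(4 ≤ X ≤ 9) = P(X ≤ 9) - P(X ≤ 3)
                   = F(9) - F(3)
                   = 0.788855 - 0.063567
                   = 0.725288

This means approximately 72.5% of outcomes fall in the interval [4, 9].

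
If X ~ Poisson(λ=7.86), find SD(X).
2.8036

We have X ~ Poisson(λ=7.86).

For a Poisson distribution with λ=7.86:
σ = √Var(X) = 2.8036

The standard deviation is the square root of the variance.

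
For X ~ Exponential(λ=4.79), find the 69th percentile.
0.2445

We have X ~ Exponential(λ=4.79).

We want to find x such that P(X ≤ x) = 0.69.

This is the 69th percentile, which means 69% of values fall below this point.

Using the inverse CDF (quantile function):
x = F⁻¹(0.69) = 0.2445

Verification: P(X ≤ 0.2445) = 0.69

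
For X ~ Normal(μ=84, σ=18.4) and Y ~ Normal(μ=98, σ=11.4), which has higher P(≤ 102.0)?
X has higher probability (P(X ≤ 102.0) = 0.8360 > P(Y ≤ 102.0) = 0.6372)

Compute P(≤ 102.0) for each distribution:

X ~ Normal(μ=84, σ=18.4):
P(X ≤ 102.0) = 0.8360

Y ~ Normal(μ=98, σ=11.4):
P(Y ≤ 102.0) = 0.6372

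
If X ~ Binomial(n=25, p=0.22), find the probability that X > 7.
0.165752

We have X ~ Binomial(n=25, p=0.22).

P(X > 7) = 1 - P(X ≤ 7)
                = 1 - F(7)
                = 1 - 0.834248
                = 0.165752

So there's approximately a 16.6% chance that X exceeds 7.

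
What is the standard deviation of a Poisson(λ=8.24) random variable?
2.8705

We have X ~ Poisson(λ=8.24).

For a Poisson distribution with λ=8.24:
σ = √Var(X) = 2.8705

The standard deviation is the square root of the variance.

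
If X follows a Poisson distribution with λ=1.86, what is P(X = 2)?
0.269283

We have X ~ Poisson(λ=1.86).

For a Poisson distribution, the PMF gives us the probability of each outcome.

Using the PMF formula:
P(X = 2) = 0.269283

Rounded to 4 decimal places: 0.2693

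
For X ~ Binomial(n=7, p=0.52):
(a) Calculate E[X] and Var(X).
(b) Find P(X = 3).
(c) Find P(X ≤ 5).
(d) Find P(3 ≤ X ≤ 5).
(a) E[X] = 3.6400, Var(X) = 1.7472
(b) P(X = 3) = 0.261242
(c) P(X ≤ 5) = 0.923290
(d) P(3 ≤ X ≤ 5) = 0.728212

We have X ~ Binomial(n=7, p=0.52).

(a) Moments:
E[X] = 3.6400
Var(X) = 1.7472
σ = √Var(X) = 1.3218

(b) Point probability using PMF:
P(X = 3) = 0.261242

(c) Cumulative probability using CDF:
P(X ≤ 5) = F(5) = 0.923290

(d) Range probability:
P(3 ≤ X ≤ 5) = P(X ≤ 5) - P(X ≤ 2)
                   = F(5) - F(2)
                   = 0.923290 - 0.195078
                   = 0.728212

This means approximately 72.8% of outcomes fall in the interval [3, 5].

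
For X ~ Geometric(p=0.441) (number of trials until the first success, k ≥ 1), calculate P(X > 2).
0.312481

We have X ~ Geometric(p=0.441) (number of trials until the first success, k ≥ 1).

P(X > 2) = 1 - P(X ≤ 2)
                = 1 - F(2)
                = 1 - 0.687519
                = 0.312481

So there's approximately a 31.2% chance that X exceeds 2.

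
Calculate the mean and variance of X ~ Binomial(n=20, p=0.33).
E[X] = 6.6000, Var(X) = 4.4220

We have X ~ Binomial(n=20, p=0.33).

For a Binomial distribution with n=20, p=0.33:

Expected value:
E[X] = 6.6000

Variance:
Var(X) = 4.4220

Standard deviation:
σ = √Var(X) = 2.1029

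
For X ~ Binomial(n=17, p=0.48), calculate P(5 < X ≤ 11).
0.851105

We have X ~ Binomial(n=17, p=0.48).

To find P(5 < X ≤ 11), we use:
P(5 < X ≤ 11) = P(X ≤ 11) - P(X ≤ 5)
                 = F(11) - F(5)
                 = 0.948334 - 0.097229
                 = 0.851105

So there's approximately a 85.1% chance that X falls in this range.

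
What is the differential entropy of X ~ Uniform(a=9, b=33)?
3.1781 nats

We have X ~ Uniform(a=9, b=33).

The differential entropy measures the uncertainty or information content of the distribution.

For a Uniform distribution with a=9, b=33:
h(X) = 3.1781 nats

(In bits, this would be 4.5850 bits.)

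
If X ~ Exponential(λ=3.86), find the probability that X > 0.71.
0.064532

We have X ~ Exponential(λ=3.86).

P(X > 0.71) = 1 - P(X ≤ 0.71)
                = 1 - F(0.71)
                = 1 - 0.935468
                = 0.064532

So there's approximately a 6.5% chance that X exceeds 0.71.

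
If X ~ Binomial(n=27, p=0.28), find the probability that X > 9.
0.200087

We have X ~ Binomial(n=27, p=0.28).

P(X > 9) = 1 - P(X ≤ 9)
                = 1 - F(9)
                = 1 - 0.799913
                = 0.200087

So there's approximately a 20.0% chance that X exceeds 9.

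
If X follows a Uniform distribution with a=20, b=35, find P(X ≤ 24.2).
0.280000

We have X ~ Uniform(a=20, b=35).

The CDF gives us P(X ≤ k).

Using the CDF:
P(X ≤ 24.2) = 0.280000

This means there's approximately a 28.0% chance that X is at most 24.2.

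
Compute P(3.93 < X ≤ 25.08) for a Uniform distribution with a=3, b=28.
0.846000

We have X ~ Uniform(a=3, b=28).

To find P(3.93 < X ≤ 25.08), we use:
P(3.93 < X ≤ 25.08) = P(X ≤ 25.08) - P(X ≤ 3.93)
                 = F(25.08) - F(3.93)
                 = 0.883200 - 0.037200
                 = 0.846000

So there's approximately a 84.6% chance that X falls in this range.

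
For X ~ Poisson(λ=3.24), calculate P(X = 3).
0.222009

We have X ~ Poisson(λ=3.24).

For a Poisson distribution, the PMF gives us the probability of each outcome.

Using the PMF formula:
P(X = 3) = 0.222009

Rounded to 4 decimal places: 0.2220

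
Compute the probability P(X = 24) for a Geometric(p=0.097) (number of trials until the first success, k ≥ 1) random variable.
0.009281

We have X ~ Geometric(p=0.097) (number of trials until the first success, k ≥ 1).

For a Geometric distribution, the PMF gives us the probability of each outcome.

Using the PMF formula:
P(X = 24) = 0.009281

Rounded to 4 decimal places: 0.0093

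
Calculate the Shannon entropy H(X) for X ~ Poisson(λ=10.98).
2.6090 nats

We have X ~ Poisson(λ=10.98).

The Shannon entropy measures the uncertainty or information content of the distribution.

For a Poisson distribution with λ=10.98:
H(X) = 2.6090 nats

(In bits, this would be 3.7640 bits.)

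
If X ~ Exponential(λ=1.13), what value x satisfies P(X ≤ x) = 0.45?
0.5291

We have X ~ Exponential(λ=1.13).

We want to find x such that P(X ≤ x) = 0.45.

This is the 45th percentile, which means 45% of values fall below this point.

Using the inverse CDF (quantile function):
x = F⁻¹(0.45) = 0.5291

Verification: P(X ≤ 0.5291) = 0.45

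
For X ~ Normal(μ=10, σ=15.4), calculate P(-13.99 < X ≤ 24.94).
0.774368

We have X ~ Normal(μ=10, σ=15.4).

To find P(-13.99 < X ≤ 24.94), we use:
P(-13.99 < X ≤ 24.94) = P(X ≤ 24.94) - P(X ≤ -13.99)
                 = F(24.94) - F(-13.99)
                 = 0.834009 - 0.059641
                 = 0.774368

So there's approximately a 77.4% chance that X falls in this range.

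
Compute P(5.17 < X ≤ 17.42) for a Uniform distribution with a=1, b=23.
0.556818

We have X ~ Uniform(a=1, b=23).

To find P(5.17 < X ≤ 17.42), we use:
P(5.17 < X ≤ 17.42) = P(X ≤ 17.42) - P(X ≤ 5.17)
                 = F(17.42) - F(5.17)
                 = 0.746364 - 0.189545
                 = 0.556818

So there's approximately a 55.7% chance that X falls in this range.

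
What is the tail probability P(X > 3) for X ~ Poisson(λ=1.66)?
0.087298

We have X ~ Poisson(λ=1.66).

P(X > 3) = 1 - P(X ≤ 3)
                = 1 - F(3)
                = 1 - 0.912702
                = 0.087298

So there's approximately a 8.7% chance that X exceeds 3.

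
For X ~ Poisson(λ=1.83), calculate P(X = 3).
0.163849

We have X ~ Poisson(λ=1.83).

For a Poisson distribution, the PMF gives us the probability of each outcome.

Using the PMF formula:
P(X = 3) = 0.163849

Rounded to 4 decimal places: 0.1638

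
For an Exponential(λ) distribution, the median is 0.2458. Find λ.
λ = 2.8200

For X ~ Exponential(λ), the CDF is F(x) = 1 - e^(-λx).
The median m satisfies F(m) = 0.5:
1 - e^(-λm) = 0.5
e^(-λm) = 0.5
λm = ln(2)
m = ln(2) / λ

Given m = 0.2458:
λ = ln(2) / 0.2458 = 0.693147 / 0.2458 = 2.8200

Verification: ln(2) / 2.8200 = 0.2458 ✓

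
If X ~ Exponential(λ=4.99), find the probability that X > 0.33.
0.192685

We have X ~ Exponential(λ=4.99).

P(X > 0.33) = 1 - P(X ≤ 0.33)
                = 1 - F(0.33)
                = 1 - 0.807315
                = 0.192685

So there's approximately a 19.3% chance that X exceeds 0.33.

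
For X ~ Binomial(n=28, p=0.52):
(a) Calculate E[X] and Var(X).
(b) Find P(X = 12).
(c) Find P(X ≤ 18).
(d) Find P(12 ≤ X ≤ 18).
(a) E[X] = 14.5600, Var(X) = 6.9888
(b) P(X = 12) = 0.094424
(c) P(X ≤ 18) = 0.933065
(d) P(12 ≤ X ≤ 18) = 0.809568

We have X ~ Binomial(n=28, p=0.52).

(a) Moments:
E[X] = 14.5600
Var(X) = 6.9888
σ = √Var(X) = 2.6436

(b) Point probability using PMF:
P(X = 12) = 0.094424

(c) Cumulative probability using CDF:
P(X ≤ 18) = F(18) = 0.933065

(d) Range probability:
P(12 ≤ X ≤ 18) = P(X ≤ 18) - P(X ≤ 11)
                   = F(18) - F(11)
                   = 0.933065 - 0.123497
                   = 0.809568

This means approximately 81.0% of outcomes fall in the interval [12, 18].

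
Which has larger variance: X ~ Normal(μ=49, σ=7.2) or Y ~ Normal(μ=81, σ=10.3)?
Y has larger variance (106.0900 > 51.8400)

Compute the variance for each distribution:

X ~ Normal(μ=49, σ=7.2):
Var(X) = 51.8400

Y ~ Normal(μ=81, σ=10.3):
Var(Y) = 106.0900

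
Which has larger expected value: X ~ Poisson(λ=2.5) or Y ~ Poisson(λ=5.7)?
Y has larger mean (5.7000 > 2.5000)

Compute the expected value for each distribution:

X ~ Poisson(λ=2.5):
E[X] = 2.5000

Y ~ Poisson(λ=5.7):
E[Y] = 5.7000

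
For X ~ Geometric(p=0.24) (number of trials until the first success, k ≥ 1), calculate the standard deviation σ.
3.6324

We have X ~ Geometric(p=0.24) (number of trials until the first success, k ≥ 1).

For a Geometric distribution with p=0.24 (number of trials until the first success, k ≥ 1):
σ = √Var(X) = 3.6324

The standard deviation is the square root of the variance.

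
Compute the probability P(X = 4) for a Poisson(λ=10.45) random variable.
0.014384

We have X ~ Poisson(λ=10.45).

For a Poisson distribution, the PMF gives us the probability of each outcome.

Using the PMF formula:
P(X = 4) = 0.014384

Rounded to 4 decimal places: 0.0144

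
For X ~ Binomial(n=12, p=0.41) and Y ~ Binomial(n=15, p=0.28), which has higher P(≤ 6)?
Y has higher probability (P(Y ≤ 6) = 0.9035 > P(X ≤ 6) = 0.8235)

Compute P(≤ 6) for each distribution:

X ~ Binomial(n=12, p=0.41):
P(X ≤ 6) = 0.8235

Y ~ Binomial(n=15, p=0.28):
P(Y ≤ 6) = 0.9035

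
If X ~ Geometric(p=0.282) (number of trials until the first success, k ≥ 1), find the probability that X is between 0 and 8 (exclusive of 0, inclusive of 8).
0.929369

We have X ~ Geometric(p=0.282) (number of trials until the first success, k ≥ 1).

To find P(0 < X ≤ 8), we use:
P(0 < X ≤ 8) = P(X ≤ 8) - P(X ≤ 0)
                 = F(8) - F(0)
                 = 0.929369 - 0.000000
                 = 0.929369

So there's approximately a 92.9% chance that X falls in this range.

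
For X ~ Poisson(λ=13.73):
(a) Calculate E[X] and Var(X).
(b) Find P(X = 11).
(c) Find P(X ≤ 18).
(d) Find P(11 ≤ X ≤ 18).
(a) E[X] = 13.7300, Var(X) = 13.7300
(b) P(X = 11) = 0.089198
(c) P(X ≤ 18) = 0.897034
(d) P(11 ≤ X ≤ 18) = 0.702760

We have X ~ Poisson(λ=13.73).

(a) Moments:
E[X] = 13.7300
Var(X) = 13.7300
σ = √Var(X) = 3.7054

(b) Point probability using PMF:
P(X = 11) = 0.089198

(c) Cumulative probability using CDF:
P(X ≤ 18) = F(18) = 0.897034

(d) Range probability:
P(11 ≤ X ≤ 18) = P(X ≤ 18) - P(X ≤ 10)
                   = F(18) - F(10)
                   = 0.897034 - 0.194274
                   = 0.702760

This means approximately 70.3% of outcomes fall in the interval [11, 18].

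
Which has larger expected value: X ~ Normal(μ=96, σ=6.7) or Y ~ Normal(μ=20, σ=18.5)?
X has larger mean (96.0000 > 20.0000)

Compute the expected value for each distribution:

X ~ Normal(μ=96, σ=6.7):
E[X] = 96.0000

Y ~ Normal(μ=20, σ=18.5):
E[Y] = 20.0000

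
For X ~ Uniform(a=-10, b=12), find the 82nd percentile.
8.0400

We have X ~ Uniform(a=-10, b=12).

We want to find x such that P(X ≤ x) = 0.82.

This is the 82nd percentile, which means 82% of values fall below this point.

Using the inverse CDF (quantile function):
x = F⁻¹(0.82) = 8.0400

Verification: P(X ≤ 8.0400) = 0.82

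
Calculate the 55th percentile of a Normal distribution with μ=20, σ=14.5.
21.8221

We have X ~ Normal(μ=20, σ=14.5).

We want to find x such that P(X ≤ x) = 0.55.

This is the 55th percentile, which means 55% of values fall below this point.

Using the inverse CDF (quantile function):
x = F⁻¹(0.55) = 21.8221

Verification: P(X ≤ 21.8221) = 0.55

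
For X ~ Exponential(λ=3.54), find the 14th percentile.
0.0426

We have X ~ Exponential(λ=3.54).

We want to find x such that P(X ≤ x) = 0.14.

This is the 14th percentile, which means 14% of values fall below this point.

Using the inverse CDF (quantile function):
x = F⁻¹(0.14) = 0.0426

Verification: P(X ≤ 0.0426) = 0.14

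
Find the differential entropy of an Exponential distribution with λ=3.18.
-0.1569 nats

We have X ~ Exponential(λ=3.18).

The differential entropy measures the uncertainty or information content of the distribution.

For an Exponential distribution with λ=3.18:
h(X) = -0.1569 nats

(In bits, this would be -0.2263 bits.)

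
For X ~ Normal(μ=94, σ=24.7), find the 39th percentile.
87.1008

We have X ~ Normal(μ=94, σ=24.7).

We want to find x such that P(X ≤ x) = 0.39.

This is the 39th percentile, which means 39% of values fall below this point.

Using the inverse CDF (quantile function):
x = F⁻¹(0.39) = 87.1008

Verification: P(X ≤ 87.1008) = 0.39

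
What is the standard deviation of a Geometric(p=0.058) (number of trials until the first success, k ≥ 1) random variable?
16.7339

We have X ~ Geometric(p=0.058) (number of trials until the first success, k ≥ 1).

For a Geometric distribution with p=0.058 (number of trials until the first success, k ≥ 1):
σ = √Var(X) = 16.7339

The standard deviation is the square root of the variance.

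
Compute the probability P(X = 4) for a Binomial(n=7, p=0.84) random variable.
0.071375

We have X ~ Binomial(n=7, p=0.84).

For a Binomial distribution, the PMF gives us the probability of each outcome.

Using the PMF formula:
P(X = 4) = 0.071375

Rounded to 4 decimal places: 0.0714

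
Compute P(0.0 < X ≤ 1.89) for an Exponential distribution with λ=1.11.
0.877286

We have X ~ Exponential(λ=1.11).

To find P(0.0 < X ≤ 1.89), we use:
P(0.0 < X ≤ 1.89) = P(X ≤ 1.89) - P(X ≤ 0.0)
                 = F(1.89) - F(0.0)
                 = 0.877286 - 0.000000
                 = 0.877286

So there's approximately a 87.7% chance that X falls in this range.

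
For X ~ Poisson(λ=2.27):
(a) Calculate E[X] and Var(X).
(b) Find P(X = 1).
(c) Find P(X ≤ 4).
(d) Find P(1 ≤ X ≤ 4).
(a) E[X] = 2.2700, Var(X) = 2.2700
(b) P(X = 1) = 0.234519
(c) P(X ≤ 4) = 0.919717
(d) P(1 ≤ X ≤ 4) = 0.816405

We have X ~ Poisson(λ=2.27).

(a) Moments:
E[X] = 2.2700
Var(X) = 2.2700
σ = √Var(X) = 1.5067

(b) Point probability using PMF:
P(X = 1) = 0.234519

(c) Cumulative probability using CDF:
P(X ≤ 4) = F(4) = 0.919717

(d) Range probability:
P(1 ≤ X ≤ 4) = P(X ≤ 4) - P(X ≤ 0)
                   = F(4) - F(0)
                   = 0.919717 - 0.103312
                   = 0.816405

This means approximately 81.6% of outcomes fall in the interval [1, 4].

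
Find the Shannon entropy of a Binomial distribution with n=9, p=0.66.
1.7623 nats

We have X ~ Binomial(n=9, p=0.66).

The Shannon entropy measures the uncertainty or information content of the distribution.

For a Binomial distribution with n=9, p=0.66:
H(X) = 1.7623 nats

(In bits, this would be 2.5425 bits.)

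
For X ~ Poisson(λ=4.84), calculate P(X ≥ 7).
0.214815

We have X ~ Poisson(λ=4.84).

For discrete distributions, P(X ≥ 7) = 1 - P(X ≤ 6).

P(X ≤ 6) = 0.785185
P(X ≥ 7) = 1 - 0.785185 = 0.214815

So there's approximately a 21.5% chance that X is at least 7.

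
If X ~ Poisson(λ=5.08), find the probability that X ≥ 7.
0.249605

We have X ~ Poisson(λ=5.08).

For discrete distributions, P(X ≥ 7) = 1 - P(X ≤ 6).

P(X ≤ 6) = 0.750395
P(X ≥ 7) = 1 - 0.750395 = 0.249605

So there's approximately a 25.0% chance that X is at least 7.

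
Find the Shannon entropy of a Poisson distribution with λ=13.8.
2.7250 nats

We have X ~ Poisson(λ=13.8).

The Shannon entropy measures the uncertainty or information content of the distribution.

For a Poisson distribution with λ=13.8:
H(X) = 2.7250 nats

(In bits, this would be 3.9313 bits.)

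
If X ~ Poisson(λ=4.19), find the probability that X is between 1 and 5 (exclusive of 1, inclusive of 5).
0.676165

We have X ~ Poisson(λ=4.19).

To find P(1 < X ≤ 5), we use:
P(1 < X ≤ 5) = P(X ≤ 5) - P(X ≤ 1)
                 = F(5) - F(1)
                 = 0.754774 - 0.078609
                 = 0.676165

So there's approximately a 67.6% chance that X falls in this range.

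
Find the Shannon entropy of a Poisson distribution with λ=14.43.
2.7476 nats

We have X ~ Poisson(λ=14.43).

The Shannon entropy measures the uncertainty or information content of the distribution.

For a Poisson distribution with λ=14.43:
H(X) = 2.7476 nats

(In bits, this would be 3.9639 bits.)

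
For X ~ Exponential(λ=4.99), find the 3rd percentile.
0.0061

We have X ~ Exponential(λ=4.99).

We want to find x such that P(X ≤ x) = 0.03.

This is the 3rd percentile, which means 3% of values fall below this point.

Using the inverse CDF (quantile function):
x = F⁻¹(0.03) = 0.0061

Verification: P(X ≤ 0.0061) = 0.03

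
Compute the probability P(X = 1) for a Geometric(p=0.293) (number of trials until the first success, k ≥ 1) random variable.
0.293000

We have X ~ Geometric(p=0.293) (number of trials until the first success, k ≥ 1).

For a Geometric distribution, the PMF gives us the probability of each outcome.

Using the PMF formula:
P(X = 1) = 0.293000

Rounded to 4 decimal places: 0.2930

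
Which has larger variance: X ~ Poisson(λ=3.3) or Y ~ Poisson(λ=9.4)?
Y has larger variance (9.4000 > 3.3000)

Compute the variance for each distribution:

X ~ Poisson(λ=3.3):
Var(X) = 3.3000

Y ~ Poisson(λ=9.4):
Var(Y) = 9.4000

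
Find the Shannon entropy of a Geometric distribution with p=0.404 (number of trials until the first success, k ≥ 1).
1.6698 nats

We have X ~ Geometric(p=0.404) (number of trials until the first success, k ≥ 1).

The Shannon entropy measures the uncertainty or information content of the distribution.

For a Geometric distribution with p=0.404 (number of trials until the first success, k ≥ 1):
H(X) = 1.6698 nats

(In bits, this would be 2.4090 bits.)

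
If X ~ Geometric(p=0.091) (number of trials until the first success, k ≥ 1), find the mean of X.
10.9890

We have X ~ Geometric(p=0.091) (number of trials until the first success, k ≥ 1).

For a Geometric distribution with p=0.091 (number of trials until the first success, k ≥ 1):
E[X] = 10.9890

This is the expected (average) value of X.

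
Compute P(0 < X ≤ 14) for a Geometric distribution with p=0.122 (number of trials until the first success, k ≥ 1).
0.838221

We have X ~ Geometric(p=0.122) (number of trials until the first success, k ≥ 1).

To find P(0 < X ≤ 14), we use:
P(0 < X ≤ 14) = P(X ≤ 14) - P(X ≤ 0)
                 = F(14) - F(0)
                 = 0.838221 - 0.000000
                 = 0.838221

So there's approximately a 83.8% chance that X falls in this range.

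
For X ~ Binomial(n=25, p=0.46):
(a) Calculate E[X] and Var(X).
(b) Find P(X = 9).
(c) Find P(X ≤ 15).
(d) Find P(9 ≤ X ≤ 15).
(a) E[X] = 11.5000, Var(X) = 6.2100
(b) P(X = 9) = 0.098488
(c) P(X ≤ 15) = 0.945750
(d) P(9 ≤ X ≤ 15) = 0.832232

We have X ~ Binomial(n=25, p=0.46).

(a) Moments:
E[X] = 11.5000
Var(X) = 6.2100
σ = √Var(X) = 2.4920

(b) Point probability using PMF:
P(X = 9) = 0.098488

(c) Cumulative probability using CDF:
P(X ≤ 15) = F(15) = 0.945750

(d) Range probability:
P(9 ≤ X ≤ 15) = P(X ≤ 15) - P(X ≤ 8)
                   = F(15) - F(8)
                   = 0.945750 - 0.113518
                   = 0.832232

This means approximately 83.2% of outcomes fall in the interval [9, 15].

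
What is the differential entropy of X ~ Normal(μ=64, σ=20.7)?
4.4491 nats

We have X ~ Normal(μ=64, σ=20.7).

The differential entropy measures the uncertainty or information content of the distribution.

For a Normal distribution with μ=64, σ=20.7:
h(X) = 4.4491 nats

(In bits, this would be 6.4187 bits.)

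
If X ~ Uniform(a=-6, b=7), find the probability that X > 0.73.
0.482308

We have X ~ Uniform(a=-6, b=7).

P(X > 0.73) = 1 - P(X ≤ 0.73)
                = 1 - F(0.73)
                = 1 - 0.517692
                = 0.482308

So there's approximately a 48.2% chance that X exceeds 0.73.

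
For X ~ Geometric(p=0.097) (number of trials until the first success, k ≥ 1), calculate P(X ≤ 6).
0.457841

We have X ~ Geometric(p=0.097) (number of trials until the first success, k ≥ 1).

The CDF gives us P(X ≤ k).

Using the CDF:
P(X ≤ 6) = 0.457841

This means there's approximately a 45.8% chance that X is at most 6.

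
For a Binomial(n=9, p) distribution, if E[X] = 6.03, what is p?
p = 0.67

For a Binomial(n, p) distribution:
E[X] = n × p

Given n = 9 and E[X] = 6.03:
6.03 = 9 × p
p = 6.03 / 9 = 0.67

Verification: Binomial(9, 0.67) has E[X] = 6.03 ✓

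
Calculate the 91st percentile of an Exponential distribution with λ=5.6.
0.4300

We have X ~ Exponential(λ=5.6).

We want to find x such that P(X ≤ x) = 0.91.

This is the 91st percentile, which means 91% of values fall below this point.

Using the inverse CDF (quantile function):
x = F⁻¹(0.91) = 0.4300

Verification: P(X ≤ 0.4300) = 0.91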